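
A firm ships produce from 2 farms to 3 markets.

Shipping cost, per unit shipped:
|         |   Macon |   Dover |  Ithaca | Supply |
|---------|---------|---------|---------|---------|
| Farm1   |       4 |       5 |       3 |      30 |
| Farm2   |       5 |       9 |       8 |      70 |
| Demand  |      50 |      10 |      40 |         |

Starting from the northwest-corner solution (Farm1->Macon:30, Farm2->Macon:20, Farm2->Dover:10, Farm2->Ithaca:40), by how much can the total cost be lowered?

Current plan cost = 30·4 + 20·5 + 10·9 + 40·8 = 630.
Optimal plan:
  Farm1 to Ithaca: 30 crates
  Farm2 to Macon: 50 crates
  Farm2 to Dover: 10 crates
  Farm2 to Ithaca: 10 crates
Optimal cost = 510.
Saving = 630 − 510 = 120.

120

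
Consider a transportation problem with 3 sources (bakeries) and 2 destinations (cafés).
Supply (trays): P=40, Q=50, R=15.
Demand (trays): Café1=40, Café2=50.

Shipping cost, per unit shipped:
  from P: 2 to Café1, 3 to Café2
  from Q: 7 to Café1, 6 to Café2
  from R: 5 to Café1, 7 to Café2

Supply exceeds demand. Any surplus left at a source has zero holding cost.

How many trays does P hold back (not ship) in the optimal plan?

0

An optimal plan:
  P→Café1: 25 trays
  P→Café2: 15 trays
  Q→Café2: 35 trays
  R→Café1: 15 trays
Total cost = 380.
P ships 40 of its 40, leaving 0.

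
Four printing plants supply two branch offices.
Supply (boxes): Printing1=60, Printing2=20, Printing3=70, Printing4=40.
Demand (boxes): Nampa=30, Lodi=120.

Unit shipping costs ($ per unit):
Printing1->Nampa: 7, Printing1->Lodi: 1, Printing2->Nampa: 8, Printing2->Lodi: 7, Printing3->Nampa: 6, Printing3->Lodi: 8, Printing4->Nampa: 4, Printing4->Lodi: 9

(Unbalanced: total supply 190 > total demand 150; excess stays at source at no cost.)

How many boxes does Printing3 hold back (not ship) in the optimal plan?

30

Minimum-cost shipments:
  Printing1->Lodi: 60 × $1 = $60
  Printing2->Lodi: 20 × $7 = $140
  Printing3->Lodi: 40 × $8 = $320
  Printing4->Nampa: 30 × $4 = $120
Total cost = $640.
Printing3 ships 40 of its 70, leaving 30.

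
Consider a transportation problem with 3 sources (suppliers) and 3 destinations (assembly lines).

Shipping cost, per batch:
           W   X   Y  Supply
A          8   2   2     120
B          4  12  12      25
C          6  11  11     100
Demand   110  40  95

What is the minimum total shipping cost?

1015

One minimum-cost allocation:
  A->X: 25 batches
  A->Y: 95 batches
  B->W: 25 batches
  C->W: 85 batches
  C->X: 15 batches
Total cost = 1015.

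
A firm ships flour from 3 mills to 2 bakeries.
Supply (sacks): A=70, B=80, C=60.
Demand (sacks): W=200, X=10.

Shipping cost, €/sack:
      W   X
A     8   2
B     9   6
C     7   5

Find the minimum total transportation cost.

1640

An optimal shipping plan:
  A to W: 60 × €8 = €480
  A to X: 10 × €2 = €20
  B to W: 80 × €9 = €720
  C to W: 60 × €7 = €420
Total = 480 + 20 + 720 + 420 = €1640.
(Supply check: A ships 70; B ships 80; C ships 60.)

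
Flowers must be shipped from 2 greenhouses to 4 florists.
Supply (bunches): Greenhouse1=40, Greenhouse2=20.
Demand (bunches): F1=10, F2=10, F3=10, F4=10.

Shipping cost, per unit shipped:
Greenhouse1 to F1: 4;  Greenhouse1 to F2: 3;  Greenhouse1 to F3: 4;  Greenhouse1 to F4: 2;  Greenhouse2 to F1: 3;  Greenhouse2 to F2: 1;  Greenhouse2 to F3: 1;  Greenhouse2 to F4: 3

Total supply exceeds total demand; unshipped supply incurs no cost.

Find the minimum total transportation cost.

A cheapest plan:
  Greenhouse1 to F1: 10 bunches
  Greenhouse1 to F4: 10 bunches
  Greenhouse2 to F2: 10 bunches
  Greenhouse2 to F3: 10 bunches
Total cost = 80.
(Supply check: Greenhouse1 ships 20; Greenhouse2 ships 20.)

80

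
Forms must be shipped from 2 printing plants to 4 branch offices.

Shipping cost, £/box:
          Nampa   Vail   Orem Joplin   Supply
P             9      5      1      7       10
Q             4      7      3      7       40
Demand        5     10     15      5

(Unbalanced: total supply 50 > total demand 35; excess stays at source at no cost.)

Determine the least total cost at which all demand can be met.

One minimum-cost allocation:
  P→Orem: 10 × £1 = £10
  Q→Nampa: 5 × £4 = £20
  Q→Vail: 10 × £7 = £70
  Q→Orem: 5 × £3 = £15
  Q→Joplin: 5 × £7 = £35
Total = 10 + 20 + 70 + 15 + 35 = £150.
(Supply check: P ships 10; Q ships 25.)

150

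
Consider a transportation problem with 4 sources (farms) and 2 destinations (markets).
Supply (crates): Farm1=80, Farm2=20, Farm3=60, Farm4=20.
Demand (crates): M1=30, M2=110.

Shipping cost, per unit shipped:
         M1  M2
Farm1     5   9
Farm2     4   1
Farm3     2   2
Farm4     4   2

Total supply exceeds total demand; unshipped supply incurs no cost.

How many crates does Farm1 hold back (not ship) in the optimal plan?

40

An optimal plan:
  Farm1 to M1: 30 × 5 = 150
  Farm1 to M2: 10 × 9 = 90
  Farm2 to M2: 20 × 1 = 20
  Farm3 to M2: 60 × 2 = 120
  Farm4 to M2: 20 × 2 = 40
Total cost = 420.
Farm1 ships 40 of its 80, leaving 40.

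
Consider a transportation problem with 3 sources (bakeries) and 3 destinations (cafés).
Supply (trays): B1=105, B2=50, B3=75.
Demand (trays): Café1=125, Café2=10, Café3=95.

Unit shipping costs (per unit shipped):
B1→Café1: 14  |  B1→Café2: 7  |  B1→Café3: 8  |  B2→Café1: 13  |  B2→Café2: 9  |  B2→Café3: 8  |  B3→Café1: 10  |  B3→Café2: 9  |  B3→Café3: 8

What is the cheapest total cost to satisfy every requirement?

2230

One minimum-cost allocation:
  B1 to Café2: 10 × 7 = 70
  B1 to Café3: 95 × 8 = 760
  B2 to Café1: 50 × 13 = 650
  B3 to Café1: 75 × 10 = 750
Total = 70 + 760 + 650 + 750 = 2230.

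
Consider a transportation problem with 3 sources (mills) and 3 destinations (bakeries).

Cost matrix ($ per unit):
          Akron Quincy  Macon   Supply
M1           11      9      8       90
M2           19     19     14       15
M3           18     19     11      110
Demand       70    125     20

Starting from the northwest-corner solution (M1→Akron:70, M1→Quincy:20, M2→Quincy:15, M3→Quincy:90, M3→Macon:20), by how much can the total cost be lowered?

Current plan cost = 70·11 + 20·9 + 15·19 + 90·19 + 20·11 = $3165.
Optimal plan:
  M1 to Quincy: 90 × $9 = $810
  M2 to Quincy: 15 × $19 = $285
  M3 to Akron: 70 × $18 = $1260
  M3 to Quincy: 20 × $19 = $380
  M3 to Macon: 20 × $11 = $220
Optimal cost = $2955.
Saving = 3165 − 2955 = $210.

210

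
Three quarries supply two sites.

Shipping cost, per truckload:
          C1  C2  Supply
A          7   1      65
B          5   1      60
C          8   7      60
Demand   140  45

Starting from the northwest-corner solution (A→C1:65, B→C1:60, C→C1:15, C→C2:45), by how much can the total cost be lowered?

225

Current plan cost = 65·7 + 60·5 + 15·8 + 45·7 = 1190.
Optimal plan:
  A to C1: 20 × 7 = 140
  A to C2: 45 × 1 = 45
  B to C1: 60 × 5 = 300
  C to C1: 60 × 8 = 480
Optimal cost = 965.
Saving = 1190 − 965 = 225.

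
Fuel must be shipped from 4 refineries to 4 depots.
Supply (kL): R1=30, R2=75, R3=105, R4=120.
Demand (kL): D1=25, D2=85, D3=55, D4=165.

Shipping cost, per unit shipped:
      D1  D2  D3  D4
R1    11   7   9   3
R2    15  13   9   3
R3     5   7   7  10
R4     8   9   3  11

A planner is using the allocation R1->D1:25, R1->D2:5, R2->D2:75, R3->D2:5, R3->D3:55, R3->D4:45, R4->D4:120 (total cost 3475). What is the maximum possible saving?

1605

Current plan cost = 25·11 + 5·7 + 75·13 + 5·7 + 55·7 + 45·10 + 120·11 = 3475.
Optimal plan:
  R1–D4: 30 × 3 = 90
  R2–D4: 75 × 3 = 225
  R3–D1: 25 × 5 = 125
  R3–D2: 80 × 7 = 560
  R4–D2: 5 × 9 = 45
  R4–D3: 55 × 3 = 165
  R4–D4: 60 × 11 = 660
Optimal cost = 1870.
Saving = 3475 − 1870 = 1605.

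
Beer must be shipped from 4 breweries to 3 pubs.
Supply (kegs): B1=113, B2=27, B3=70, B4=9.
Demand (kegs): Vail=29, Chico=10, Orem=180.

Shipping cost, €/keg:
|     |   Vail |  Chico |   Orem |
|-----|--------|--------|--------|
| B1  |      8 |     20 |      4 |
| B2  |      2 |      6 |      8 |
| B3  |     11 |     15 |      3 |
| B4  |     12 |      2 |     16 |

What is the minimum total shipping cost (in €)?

One minimum-cost allocation:
  B1–Vail: 3 kegs
  B1–Orem: 110 kegs
  B2–Vail: 26 kegs
  B2–Chico: 1 kegs
  B3–Orem: 70 kegs
  B4–Chico: 9 kegs
Total cost = €750.

750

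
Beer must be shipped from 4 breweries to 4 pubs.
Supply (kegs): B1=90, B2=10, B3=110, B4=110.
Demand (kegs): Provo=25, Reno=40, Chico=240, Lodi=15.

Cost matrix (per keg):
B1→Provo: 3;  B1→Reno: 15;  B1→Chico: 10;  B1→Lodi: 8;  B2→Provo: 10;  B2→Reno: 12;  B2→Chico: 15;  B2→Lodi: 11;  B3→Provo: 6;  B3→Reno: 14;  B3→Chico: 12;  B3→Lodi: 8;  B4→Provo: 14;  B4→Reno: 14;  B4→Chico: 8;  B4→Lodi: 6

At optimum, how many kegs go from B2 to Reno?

The minimum-cost plan:
  B1->Provo: 25 kegs
  B1->Chico: 65 kegs
  B2->Reno: 10 kegs
  B3->Reno: 30 kegs
  B3->Chico: 65 kegs
  B3->Lodi: 15 kegs
  B4->Chico: 110 kegs
Total cost = 3045.
So B2→Reno carries 10 kegs.

10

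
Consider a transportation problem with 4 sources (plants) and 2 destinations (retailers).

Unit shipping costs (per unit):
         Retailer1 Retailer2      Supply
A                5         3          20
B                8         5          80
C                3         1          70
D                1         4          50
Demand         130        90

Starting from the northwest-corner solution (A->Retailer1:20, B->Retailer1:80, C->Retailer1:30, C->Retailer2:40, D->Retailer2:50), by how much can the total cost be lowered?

Current plan cost = 20·5 + 80·8 + 30·3 + 40·1 + 50·4 = 1070.
Optimal plan:
  A→Retailer1: 20 × 5 = 100
  B→Retailer2: 80 × 5 = 400
  C→Retailer1: 60 × 3 = 180
  C→Retailer2: 10 × 1 = 10
  D→Retailer1: 50 × 1 = 50
Optimal cost = 740.
Saving = 1070 − 740 = 330.

330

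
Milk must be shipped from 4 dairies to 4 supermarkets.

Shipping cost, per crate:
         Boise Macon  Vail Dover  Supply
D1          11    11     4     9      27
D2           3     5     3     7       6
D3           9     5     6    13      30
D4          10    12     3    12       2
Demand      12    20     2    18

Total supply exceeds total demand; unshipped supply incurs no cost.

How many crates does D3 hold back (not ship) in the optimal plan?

Minimum-cost shipments:
  D1->Dover: 18 crates
  D2->Boise: 6 crates
  D3->Boise: 6 crates
  D3->Macon: 20 crates
  D4->Vail: 2 crates
Total cost = 340.
D3 ships 26 of its 30, leaving 4.

4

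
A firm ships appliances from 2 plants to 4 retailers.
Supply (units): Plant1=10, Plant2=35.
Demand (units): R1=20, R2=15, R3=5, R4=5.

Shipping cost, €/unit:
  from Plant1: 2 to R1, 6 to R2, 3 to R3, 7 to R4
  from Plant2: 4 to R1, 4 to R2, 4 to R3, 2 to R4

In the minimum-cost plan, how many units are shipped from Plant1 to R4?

Solving gives:
  Plant1->R1: 10 × €2 = €20
  Plant2->R1: 10 × €4 = €40
  Plant2->R2: 15 × €4 = €60
  Plant2->R3: 5 × €4 = €20
  Plant2->R4: 5 × €2 = €10
Total cost = €150.
The route Plant1→R4 is not used.

0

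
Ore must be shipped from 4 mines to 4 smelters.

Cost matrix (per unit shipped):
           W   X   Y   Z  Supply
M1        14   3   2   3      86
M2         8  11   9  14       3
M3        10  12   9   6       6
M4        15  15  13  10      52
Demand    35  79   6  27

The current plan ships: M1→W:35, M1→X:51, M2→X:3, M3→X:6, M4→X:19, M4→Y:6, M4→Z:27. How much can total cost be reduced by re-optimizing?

Current plan cost = 35·14 + 51·3 + 3·11 + 6·12 + 19·15 + 6·13 + 27·10 = 1381.
Optimal plan:
  M1→X: 79 × 3 = 237
  M1→Y: 6 × 2 = 12
  M1→Z: 1 × 3 = 3
  M2→W: 3 × 8 = 24
  M3→W: 6 × 10 = 60
  M4→W: 26 × 15 = 390
  M4→Z: 26 × 10 = 260
Optimal cost = 986.
Saving = 1381 − 986 = 395.

395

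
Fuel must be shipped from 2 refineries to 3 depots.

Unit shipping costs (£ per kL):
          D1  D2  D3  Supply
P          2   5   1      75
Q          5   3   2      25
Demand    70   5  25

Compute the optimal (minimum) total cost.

200

A cheapest plan:
  P→D1: 70 kL
  P→D3: 5 kL
  Q→D2: 5 kL
  Q→D3: 20 kL
Total cost = £200.
(Supply check: P ships 75; Q ships 25.)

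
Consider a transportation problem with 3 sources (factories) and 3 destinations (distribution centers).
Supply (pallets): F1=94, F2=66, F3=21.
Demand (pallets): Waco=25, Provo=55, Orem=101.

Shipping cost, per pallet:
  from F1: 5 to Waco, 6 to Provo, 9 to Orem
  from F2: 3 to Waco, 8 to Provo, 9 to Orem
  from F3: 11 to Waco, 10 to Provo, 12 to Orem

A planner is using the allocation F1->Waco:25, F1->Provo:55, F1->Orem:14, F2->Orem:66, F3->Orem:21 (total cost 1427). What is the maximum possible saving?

50

Current plan cost = 25·5 + 55·6 + 14·9 + 66·9 + 21·12 = 1427.
Optimal plan:
  F1 to Provo: 55 × 6 = 330
  F1 to Orem: 39 × 9 = 351
  F2 to Waco: 25 × 3 = 75
  F2 to Orem: 41 × 9 = 369
  F3 to Orem: 21 × 12 = 252
Optimal cost = 1377.
Saving = 1427 − 1377 = 50.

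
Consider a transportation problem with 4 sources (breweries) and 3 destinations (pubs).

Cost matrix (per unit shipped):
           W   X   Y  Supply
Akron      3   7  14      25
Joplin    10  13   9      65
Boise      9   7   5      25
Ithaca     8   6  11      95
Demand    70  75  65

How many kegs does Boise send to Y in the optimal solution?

25

The minimum-cost plan:
  Akron to W: 25 kegs
  Joplin to W: 25 kegs
  Joplin to Y: 40 kegs
  Boise to Y: 25 kegs
  Ithaca to W: 20 kegs
  Ithaca to X: 75 kegs
Total cost = 1420.
So Boise→Y carries 25 kegs.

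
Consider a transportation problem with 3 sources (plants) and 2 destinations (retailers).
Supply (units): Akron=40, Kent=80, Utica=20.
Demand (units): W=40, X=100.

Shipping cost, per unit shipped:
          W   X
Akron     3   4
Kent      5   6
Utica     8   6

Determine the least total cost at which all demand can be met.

720

One minimum-cost allocation:
  Akron→X: 40 units
  Kent→W: 40 units
  Kent→X: 40 units
  Utica→X: 20 units
Total cost = 720.
(Supply check: Akron ships 40; Kent ships 80; Utica ships 20.)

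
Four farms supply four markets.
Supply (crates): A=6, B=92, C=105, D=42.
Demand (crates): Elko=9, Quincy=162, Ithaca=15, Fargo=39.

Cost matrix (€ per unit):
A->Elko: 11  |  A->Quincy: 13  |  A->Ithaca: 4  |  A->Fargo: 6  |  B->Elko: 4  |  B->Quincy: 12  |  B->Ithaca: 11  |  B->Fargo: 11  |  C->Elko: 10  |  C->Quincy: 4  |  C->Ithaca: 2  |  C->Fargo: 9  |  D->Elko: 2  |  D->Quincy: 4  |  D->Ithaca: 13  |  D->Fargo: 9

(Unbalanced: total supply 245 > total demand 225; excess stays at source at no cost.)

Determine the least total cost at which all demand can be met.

1347

Optimal allocation:
  A->Ithaca: 6 crates
  B->Elko: 9 crates
  B->Quincy: 24 crates
  B->Fargo: 39 crates
  C->Quincy: 96 crates
  C->Ithaca: 9 crates
  D->Quincy: 42 crates
Total cost = €1347.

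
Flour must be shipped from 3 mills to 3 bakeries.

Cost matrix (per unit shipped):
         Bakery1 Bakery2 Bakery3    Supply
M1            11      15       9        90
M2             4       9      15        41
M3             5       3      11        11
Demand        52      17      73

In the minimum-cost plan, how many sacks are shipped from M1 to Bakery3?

The minimum-cost plan:
  M1–Bakery1: 11 × 11 = 121
  M1–Bakery2: 6 × 15 = 90
  M1–Bakery3: 73 × 9 = 657
  M2–Bakery1: 41 × 4 = 164
  M3–Bakery2: 11 × 3 = 33
Total cost = 1065.
So M1→Bakery3 carries 73 sacks.

73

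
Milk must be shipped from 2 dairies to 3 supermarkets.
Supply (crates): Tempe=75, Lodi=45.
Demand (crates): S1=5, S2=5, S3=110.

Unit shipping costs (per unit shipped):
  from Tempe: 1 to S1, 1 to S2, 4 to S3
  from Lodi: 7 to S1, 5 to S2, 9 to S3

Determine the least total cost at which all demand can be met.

670

One minimum-cost allocation:
  Tempe->S1: 5 crates
  Tempe->S3: 70 crates
  Lodi->S2: 5 crates
  Lodi->S3: 40 crates
Total cost = 670.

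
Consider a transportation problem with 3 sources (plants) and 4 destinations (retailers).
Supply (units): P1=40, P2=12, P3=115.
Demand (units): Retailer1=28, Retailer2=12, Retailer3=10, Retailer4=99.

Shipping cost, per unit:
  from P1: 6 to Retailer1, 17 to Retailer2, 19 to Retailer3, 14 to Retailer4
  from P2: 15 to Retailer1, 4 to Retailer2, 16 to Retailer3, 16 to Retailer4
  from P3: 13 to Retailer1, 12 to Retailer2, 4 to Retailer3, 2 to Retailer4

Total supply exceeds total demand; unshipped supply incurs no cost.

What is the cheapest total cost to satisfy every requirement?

454

An optimal shipping plan:
  P1–Retailer1: 28 × 6 = 168
  P2–Retailer2: 12 × 4 = 48
  P3–Retailer3: 10 × 4 = 40
  P3–Retailer4: 99 × 2 = 198
Total = 168 + 48 + 40 + 198 = 454.
(Supply check: P1 ships 28; P2 ships 12; P3 ships 109.)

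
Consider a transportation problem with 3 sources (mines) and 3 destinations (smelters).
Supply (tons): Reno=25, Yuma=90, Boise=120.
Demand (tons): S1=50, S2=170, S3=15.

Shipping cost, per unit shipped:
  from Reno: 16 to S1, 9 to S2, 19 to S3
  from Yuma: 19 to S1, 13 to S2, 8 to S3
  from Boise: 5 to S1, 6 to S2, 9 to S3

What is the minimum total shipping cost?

1990

An optimal shipping plan:
  Reno to S2: 25 × 9 = 225
  Yuma to S2: 75 × 13 = 975
  Yuma to S3: 15 × 8 = 120
  Boise to S1: 50 × 5 = 250
  Boise to S2: 70 × 6 = 420
Total = 225 + 975 + 120 + 250 + 420 = 1990.
(Supply check: Reno ships 25; Yuma ships 90; Boise ships 120.)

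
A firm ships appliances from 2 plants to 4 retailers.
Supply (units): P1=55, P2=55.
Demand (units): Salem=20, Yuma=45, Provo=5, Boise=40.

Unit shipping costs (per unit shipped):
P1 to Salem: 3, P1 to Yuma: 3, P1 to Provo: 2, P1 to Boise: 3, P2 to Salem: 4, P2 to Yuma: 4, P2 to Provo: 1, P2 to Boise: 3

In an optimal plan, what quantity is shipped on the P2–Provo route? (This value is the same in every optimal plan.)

5

Solving gives:
  P1->Salem: 20 × 3 = 60
  P1->Yuma: 35 × 3 = 105
  P2->Yuma: 10 × 4 = 40
  P2->Provo: 5 × 1 = 5
  P2->Boise: 40 × 3 = 120
Total cost = 330.
So P2→Provo carries 5 units.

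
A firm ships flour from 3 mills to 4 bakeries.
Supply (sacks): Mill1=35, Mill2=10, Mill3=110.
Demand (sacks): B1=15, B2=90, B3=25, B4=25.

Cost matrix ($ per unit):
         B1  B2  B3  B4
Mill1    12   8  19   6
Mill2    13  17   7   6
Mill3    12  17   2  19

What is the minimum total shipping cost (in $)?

1730

One minimum-cost allocation:
  Mill1 to B2: 20 × $8 = $160
  Mill1 to B4: 15 × $6 = $90
  Mill2 to B4: 10 × $6 = $60
  Mill3 to B1: 15 × $12 = $180
  Mill3 to B2: 70 × $17 = $1190
  Mill3 to B3: 25 × $2 = $50
Total = 160 + 90 + 60 + 180 + 1190 + 50 = $1730.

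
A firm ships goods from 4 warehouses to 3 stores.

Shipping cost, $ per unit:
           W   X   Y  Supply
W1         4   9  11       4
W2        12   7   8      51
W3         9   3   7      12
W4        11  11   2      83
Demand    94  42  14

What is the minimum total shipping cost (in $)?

One minimum-cost allocation:
  W1->W: 4 × $4 = $16
  W2->W: 21 × $12 = $252
  W2->X: 30 × $7 = $210
  W3->X: 12 × $3 = $36
  W4->W: 69 × $11 = $759
  W4->Y: 14 × $2 = $28
Total = 16 + 252 + 210 + 36 + 759 + 28 = $1301.
(Supply check: W1 ships 4; W2 ships 51; W3 ships 12; W4 ships 83.)

1301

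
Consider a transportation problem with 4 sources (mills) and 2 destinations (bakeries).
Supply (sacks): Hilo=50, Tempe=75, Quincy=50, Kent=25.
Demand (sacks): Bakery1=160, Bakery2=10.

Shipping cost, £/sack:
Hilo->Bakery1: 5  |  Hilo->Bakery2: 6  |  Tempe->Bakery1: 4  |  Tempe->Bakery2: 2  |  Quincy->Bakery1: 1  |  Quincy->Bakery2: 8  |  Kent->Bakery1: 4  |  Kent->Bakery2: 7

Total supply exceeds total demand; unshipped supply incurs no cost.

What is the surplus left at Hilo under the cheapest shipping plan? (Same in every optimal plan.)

Minimum-cost shipments:
  Hilo→Bakery1: 20 × £5 = £100
  Tempe→Bakery1: 65 × £4 = £260
  Tempe→Bakery2: 10 × £2 = £20
  Quincy→Bakery1: 50 × £1 = £50
  Kent→Bakery1: 25 × £4 = £100
Total cost = £530.
Hilo ships 20 of its 50, leaving 30.

30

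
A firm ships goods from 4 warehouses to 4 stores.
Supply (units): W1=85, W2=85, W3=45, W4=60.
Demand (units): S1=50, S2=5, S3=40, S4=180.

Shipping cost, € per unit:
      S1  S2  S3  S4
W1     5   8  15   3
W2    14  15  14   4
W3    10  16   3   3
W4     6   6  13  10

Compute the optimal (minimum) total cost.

Optimal allocation:
  W1->S4: 85 × €3 = €255
  W2->S4: 85 × €4 = €340
  W3->S3: 40 × €3 = €120
  W3->S4: 5 × €3 = €15
  W4->S1: 50 × €6 = €300
  W4->S2: 5 × €6 = €30
  W4->S4: 5 × €10 = €50
Total = 255 + 340 + 120 + 15 + 300 + 30 + 50 = €1110.

1110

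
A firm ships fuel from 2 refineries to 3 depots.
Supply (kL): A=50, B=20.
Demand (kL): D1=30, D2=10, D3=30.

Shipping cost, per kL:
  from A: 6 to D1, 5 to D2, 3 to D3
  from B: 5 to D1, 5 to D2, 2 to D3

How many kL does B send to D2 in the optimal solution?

0

Solving gives:
  A->D1: 10 × 6 = 60
  A->D2: 10 × 5 = 50
  A->D3: 30 × 3 = 90
  B->D1: 20 × 5 = 100
Total cost = 300.
The route B→D2 is not used.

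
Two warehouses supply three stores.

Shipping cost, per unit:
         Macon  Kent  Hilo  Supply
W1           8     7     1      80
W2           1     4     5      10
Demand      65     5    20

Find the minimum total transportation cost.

An optimal shipping plan:
  W1–Macon: 55 × 8 = 440
  W1–Kent: 5 × 7 = 35
  W1–Hilo: 20 × 1 = 20
  W2–Macon: 10 × 1 = 10
Total = 440 + 35 + 20 + 10 = 505.
(Supply check: W1 ships 80; W2 ships 10.)

505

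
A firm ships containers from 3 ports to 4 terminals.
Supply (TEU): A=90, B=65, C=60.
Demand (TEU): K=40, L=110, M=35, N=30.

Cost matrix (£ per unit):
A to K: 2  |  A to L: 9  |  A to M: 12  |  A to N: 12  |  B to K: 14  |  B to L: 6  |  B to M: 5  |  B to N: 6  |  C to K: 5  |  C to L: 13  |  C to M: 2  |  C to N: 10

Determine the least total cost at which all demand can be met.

Optimal allocation:
  A–K: 40 × £2 = £80
  A–L: 50 × £9 = £450
  B–L: 60 × £6 = £360
  B–N: 5 × £6 = £30
  C–M: 35 × £2 = £70
  C–N: 25 × £10 = £250
Total = 80 + 450 + 360 + 30 + 70 + 250 = £1240.
(Supply check: A ships 90; B ships 65; C ships 60.)

1240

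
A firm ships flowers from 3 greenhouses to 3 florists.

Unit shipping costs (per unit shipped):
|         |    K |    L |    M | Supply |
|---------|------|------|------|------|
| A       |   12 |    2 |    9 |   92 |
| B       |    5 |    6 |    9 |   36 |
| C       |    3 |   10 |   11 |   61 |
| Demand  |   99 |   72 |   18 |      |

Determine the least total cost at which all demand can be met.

693

Optimal allocation:
  A–K: 2 × 12 = 24
  A–L: 72 × 2 = 144
  A–M: 18 × 9 = 162
  B–K: 36 × 5 = 180
  C–K: 61 × 3 = 183
Total = 24 + 144 + 162 + 180 + 183 = 693.
(Supply check: A ships 92; B ships 36; C ships 61.)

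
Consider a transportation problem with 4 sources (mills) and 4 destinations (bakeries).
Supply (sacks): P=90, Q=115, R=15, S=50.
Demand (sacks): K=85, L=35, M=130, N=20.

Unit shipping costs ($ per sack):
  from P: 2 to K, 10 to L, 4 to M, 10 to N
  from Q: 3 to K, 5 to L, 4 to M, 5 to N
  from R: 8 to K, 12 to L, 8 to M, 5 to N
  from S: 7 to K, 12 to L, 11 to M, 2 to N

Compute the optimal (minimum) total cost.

1115

Optimal allocation:
  P to K: 55 × $2 = $110
  P to M: 35 × $4 = $140
  Q to L: 35 × $5 = $175
  Q to M: 80 × $4 = $320
  R to M: 15 × $8 = $120
  S to K: 30 × $7 = $210
  S to N: 20 × $2 = $40
Total = 110 + 140 + 175 + 320 + 120 + 210 + 40 = $1115.
(Supply check: P ships 90; Q ships 115; R ships 15; S ships 50.)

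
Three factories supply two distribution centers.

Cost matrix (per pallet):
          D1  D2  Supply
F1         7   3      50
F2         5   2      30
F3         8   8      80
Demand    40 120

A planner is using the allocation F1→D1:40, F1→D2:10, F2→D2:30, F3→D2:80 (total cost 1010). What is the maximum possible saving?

Current plan cost = 40·7 + 10·3 + 30·2 + 80·8 = 1010.
Optimal plan:
  F1 to D2: 50 × 3 = 150
  F2 to D2: 30 × 2 = 60
  F3 to D1: 40 × 8 = 320
  F3 to D2: 40 × 8 = 320
Optimal cost = 850.
Saving = 1010 − 850 = 160.

160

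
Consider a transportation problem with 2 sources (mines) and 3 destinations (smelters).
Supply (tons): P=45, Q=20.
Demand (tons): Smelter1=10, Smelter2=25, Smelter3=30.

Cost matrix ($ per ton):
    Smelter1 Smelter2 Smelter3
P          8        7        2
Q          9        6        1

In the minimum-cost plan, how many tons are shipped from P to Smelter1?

10

Solving gives:
  P to Smelter1: 10 × $8 = $80
  P to Smelter2: 25 × $7 = $175
  P to Smelter3: 10 × $2 = $20
  Q to Smelter3: 20 × $1 = $20
Total cost = $295.
So P→Smelter1 carries 10 tons.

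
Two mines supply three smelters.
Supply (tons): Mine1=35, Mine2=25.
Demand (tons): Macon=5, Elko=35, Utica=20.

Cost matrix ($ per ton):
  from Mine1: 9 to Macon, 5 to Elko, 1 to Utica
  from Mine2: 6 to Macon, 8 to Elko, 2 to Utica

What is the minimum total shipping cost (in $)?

A cheapest plan:
  Mine1–Elko: 35 × $5 = $175
  Mine2–Macon: 5 × $6 = $30
  Mine2–Utica: 20 × $2 = $40
Total = 175 + 30 + 40 = $245.
(Supply check: Mine1 ships 35; Mine2 ships 25.)

245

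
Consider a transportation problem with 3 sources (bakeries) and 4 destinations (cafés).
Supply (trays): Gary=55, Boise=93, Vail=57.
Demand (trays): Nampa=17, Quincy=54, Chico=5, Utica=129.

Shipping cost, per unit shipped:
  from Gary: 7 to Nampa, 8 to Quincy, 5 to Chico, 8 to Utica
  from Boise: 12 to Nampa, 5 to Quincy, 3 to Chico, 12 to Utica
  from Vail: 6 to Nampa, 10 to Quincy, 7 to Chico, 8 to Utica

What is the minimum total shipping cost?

1555

Optimal allocation:
  Gary->Utica: 55 × 8 = 440
  Boise->Quincy: 54 × 5 = 270
  Boise->Chico: 5 × 3 = 15
  Boise->Utica: 34 × 12 = 408
  Vail->Nampa: 17 × 6 = 102
  Vail->Utica: 40 × 8 = 320
Total = 440 + 270 + 15 + 408 + 102 + 320 = 1555.
(Supply check: Gary ships 55; Boise ships 93; Vail ships 57.)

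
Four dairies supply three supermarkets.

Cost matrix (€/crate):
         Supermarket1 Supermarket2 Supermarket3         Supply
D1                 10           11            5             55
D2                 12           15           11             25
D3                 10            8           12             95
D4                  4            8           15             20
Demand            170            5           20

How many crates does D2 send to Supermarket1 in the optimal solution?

Solving gives:
  D1→Supermarket1: 35 × €10 = €350
  D1→Supermarket3: 20 × €5 = €100
  D2→Supermarket1: 25 × €12 = €300
  D3→Supermarket1: 90 × €10 = €900
  D3→Supermarket2: 5 × €8 = €40
  D4→Supermarket1: 20 × €4 = €80
Total cost = €1770.
So D2→Supermarket1 carries 25 crates.

25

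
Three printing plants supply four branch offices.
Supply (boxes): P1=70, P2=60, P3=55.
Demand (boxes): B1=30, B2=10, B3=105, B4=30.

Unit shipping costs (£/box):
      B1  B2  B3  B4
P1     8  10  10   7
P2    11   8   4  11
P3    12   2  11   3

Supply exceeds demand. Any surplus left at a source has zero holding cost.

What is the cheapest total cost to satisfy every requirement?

Optimal allocation:
  P1→B1: 30 boxes
  P1→B3: 40 boxes
  P2→B3: 60 boxes
  P3→B2: 10 boxes
  P3→B3: 5 boxes
  P3→B4: 30 boxes
Total cost = £1045.

1045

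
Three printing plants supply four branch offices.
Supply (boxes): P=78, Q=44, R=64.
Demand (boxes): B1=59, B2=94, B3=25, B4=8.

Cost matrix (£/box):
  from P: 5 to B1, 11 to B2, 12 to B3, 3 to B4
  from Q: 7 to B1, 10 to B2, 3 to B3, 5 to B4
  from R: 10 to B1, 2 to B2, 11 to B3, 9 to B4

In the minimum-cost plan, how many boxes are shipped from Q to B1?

0

Optimal shipments:
  P→B1: 59 × £5 = £295
  P→B2: 11 × £11 = £121
  P→B4: 8 × £3 = £24
  Q→B2: 19 × £10 = £190
  Q→B3: 25 × £3 = £75
  R→B2: 64 × £2 = £128
Total cost = £833.
The route Q→B1 is not used.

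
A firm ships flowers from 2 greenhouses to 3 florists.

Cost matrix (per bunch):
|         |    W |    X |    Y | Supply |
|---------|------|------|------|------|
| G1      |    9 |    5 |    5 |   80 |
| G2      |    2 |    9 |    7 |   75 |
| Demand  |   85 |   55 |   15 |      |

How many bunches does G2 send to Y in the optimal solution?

The minimum-cost plan:
  G1 to W: 10 × 9 = 90
  G1 to X: 55 × 5 = 275
  G1 to Y: 15 × 5 = 75
  G2 to W: 75 × 2 = 150
Total cost = 590.
The route G2→Y is not used.

0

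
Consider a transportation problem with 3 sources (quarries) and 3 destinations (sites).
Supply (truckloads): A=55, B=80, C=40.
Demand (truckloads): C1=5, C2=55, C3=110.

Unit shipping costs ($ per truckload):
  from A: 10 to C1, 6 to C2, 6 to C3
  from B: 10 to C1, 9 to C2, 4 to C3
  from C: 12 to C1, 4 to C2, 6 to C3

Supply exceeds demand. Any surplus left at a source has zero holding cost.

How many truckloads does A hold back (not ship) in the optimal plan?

Minimum-cost shipments:
  A->C1: 5 × $10 = $50
  A->C2: 15 × $6 = $90
  A->C3: 30 × $6 = $180
  B->C3: 80 × $4 = $320
  C->C2: 40 × $4 = $160
Total cost = $800.
A ships 50 of its 55, leaving 5.

5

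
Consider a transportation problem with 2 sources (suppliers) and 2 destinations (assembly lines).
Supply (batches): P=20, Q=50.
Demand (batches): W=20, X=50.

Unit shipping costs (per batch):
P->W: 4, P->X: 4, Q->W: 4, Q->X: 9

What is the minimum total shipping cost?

One minimum-cost allocation:
  P->X: 20 batches
  Q->W: 20 batches
  Q->X: 30 batches
Total cost = 430.

430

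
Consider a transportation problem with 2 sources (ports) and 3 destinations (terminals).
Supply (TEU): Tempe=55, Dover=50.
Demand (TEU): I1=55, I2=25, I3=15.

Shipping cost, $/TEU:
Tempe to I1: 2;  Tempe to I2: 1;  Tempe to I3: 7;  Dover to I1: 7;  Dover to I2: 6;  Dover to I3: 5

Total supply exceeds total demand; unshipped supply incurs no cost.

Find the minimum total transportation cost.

335

One minimum-cost allocation:
  Tempe–I1: 30 × $2 = $60
  Tempe–I2: 25 × $1 = $25
  Dover–I1: 25 × $7 = $175
  Dover–I3: 15 × $5 = $75
Total = 60 + 25 + 175 + 75 = $335.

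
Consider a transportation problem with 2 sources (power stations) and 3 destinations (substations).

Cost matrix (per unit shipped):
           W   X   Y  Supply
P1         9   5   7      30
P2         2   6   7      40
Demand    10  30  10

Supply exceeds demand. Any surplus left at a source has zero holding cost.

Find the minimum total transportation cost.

An optimal shipping plan:
  P1–X: 30 MWh
  P2–W: 10 MWh
  P2–Y: 10 MWh
Total cost = 240.
(Supply check: P1 ships 30; P2 ships 20.)

240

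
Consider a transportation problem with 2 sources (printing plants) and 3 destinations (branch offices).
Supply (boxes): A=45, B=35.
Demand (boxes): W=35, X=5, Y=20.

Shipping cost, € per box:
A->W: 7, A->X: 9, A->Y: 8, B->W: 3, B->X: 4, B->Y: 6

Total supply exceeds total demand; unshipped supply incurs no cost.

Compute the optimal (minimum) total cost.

305

A cheapest plan:
  A–W: 5 × €7 = €35
  A–Y: 20 × €8 = €160
  B–W: 30 × €3 = €90
  B–X: 5 × €4 = €20
Total = 35 + 160 + 90 + 20 = €305.
(Supply check: A ships 25; B ships 35.)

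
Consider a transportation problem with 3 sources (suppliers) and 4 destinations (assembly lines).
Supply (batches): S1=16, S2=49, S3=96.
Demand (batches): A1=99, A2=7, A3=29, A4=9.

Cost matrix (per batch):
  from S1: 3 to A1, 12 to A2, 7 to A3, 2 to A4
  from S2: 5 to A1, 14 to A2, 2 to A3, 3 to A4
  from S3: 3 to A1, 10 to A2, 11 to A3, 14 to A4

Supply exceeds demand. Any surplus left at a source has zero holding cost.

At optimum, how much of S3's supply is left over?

An optimal plan:
  S1→A1: 10 × 3 = 30
  S1→A4: 6 × 2 = 12
  S2→A3: 29 × 2 = 58
  S2→A4: 3 × 3 = 9
  S3→A1: 89 × 3 = 267
  S3→A2: 7 × 10 = 70
Total cost = 446.
S3 ships 96 of its 96, leaving 0.

0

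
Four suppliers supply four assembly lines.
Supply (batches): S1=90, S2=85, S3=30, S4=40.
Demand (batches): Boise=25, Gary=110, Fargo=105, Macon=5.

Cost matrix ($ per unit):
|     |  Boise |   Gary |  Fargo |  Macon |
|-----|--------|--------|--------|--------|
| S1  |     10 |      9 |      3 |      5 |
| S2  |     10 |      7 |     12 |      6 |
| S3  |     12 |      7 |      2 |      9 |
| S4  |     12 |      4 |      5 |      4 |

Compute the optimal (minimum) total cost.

1210

Optimal allocation:
  S1 to Boise: 10 × $10 = $100
  S1 to Fargo: 75 × $3 = $225
  S1 to Macon: 5 × $5 = $25
  S2 to Boise: 15 × $10 = $150
  S2 to Gary: 70 × $7 = $490
  S3 to Fargo: 30 × $2 = $60
  S4 to Gary: 40 × $4 = $160
Total = 100 + 225 + 25 + 150 + 490 + 60 + 160 = $1210.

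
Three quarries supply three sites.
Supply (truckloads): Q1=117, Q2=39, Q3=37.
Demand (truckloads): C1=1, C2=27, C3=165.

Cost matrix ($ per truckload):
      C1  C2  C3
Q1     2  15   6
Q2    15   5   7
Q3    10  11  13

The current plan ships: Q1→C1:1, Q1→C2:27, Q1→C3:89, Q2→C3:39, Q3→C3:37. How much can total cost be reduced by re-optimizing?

Current plan cost = 1·2 + 27·15 + 89·6 + 39·7 + 37·13 = $1695.
Optimal plan:
  Q1→C1: 1 × $2 = $2
  Q1→C3: 116 × $6 = $696
  Q2→C3: 39 × $7 = $273
  Q3→C2: 27 × $11 = $297
  Q3→C3: 10 × $13 = $130
Optimal cost = $1398.
Saving = 1695 − 1398 = $297.

297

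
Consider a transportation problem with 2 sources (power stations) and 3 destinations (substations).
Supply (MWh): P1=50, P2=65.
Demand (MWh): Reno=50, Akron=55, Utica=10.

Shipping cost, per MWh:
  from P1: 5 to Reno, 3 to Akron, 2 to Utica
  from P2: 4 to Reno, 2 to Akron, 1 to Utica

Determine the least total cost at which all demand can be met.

One minimum-cost allocation:
  P1–Akron: 50 × 3 = 150
  P2–Reno: 50 × 4 = 200
  P2–Akron: 5 × 2 = 10
  P2–Utica: 10 × 1 = 10
Total = 150 + 200 + 10 + 10 = 370.

370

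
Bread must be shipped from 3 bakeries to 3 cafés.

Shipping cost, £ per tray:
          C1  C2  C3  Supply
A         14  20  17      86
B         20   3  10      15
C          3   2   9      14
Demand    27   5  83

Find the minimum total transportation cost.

An optimal shipping plan:
  A–C1: 13 trays
  A–C3: 73 trays
  B–C2: 5 trays
  B–C3: 10 trays
  C–C1: 14 trays
Total cost = £1580.

1580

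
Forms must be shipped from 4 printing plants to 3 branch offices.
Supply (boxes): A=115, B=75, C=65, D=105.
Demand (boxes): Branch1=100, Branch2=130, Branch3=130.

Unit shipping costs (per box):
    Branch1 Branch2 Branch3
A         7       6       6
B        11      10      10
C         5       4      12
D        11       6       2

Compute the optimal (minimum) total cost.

2010

Optimal allocation:
  A->Branch2: 115 × 6 = 690
  B->Branch1: 35 × 11 = 385
  B->Branch2: 15 × 10 = 150
  B->Branch3: 25 × 10 = 250
  C->Branch1: 65 × 5 = 325
  D->Branch3: 105 × 2 = 210
Total = 690 + 385 + 150 + 250 + 325 + 210 = 2010.
(Supply check: A ships 115; B ships 75; C ships 65; D ships 105.)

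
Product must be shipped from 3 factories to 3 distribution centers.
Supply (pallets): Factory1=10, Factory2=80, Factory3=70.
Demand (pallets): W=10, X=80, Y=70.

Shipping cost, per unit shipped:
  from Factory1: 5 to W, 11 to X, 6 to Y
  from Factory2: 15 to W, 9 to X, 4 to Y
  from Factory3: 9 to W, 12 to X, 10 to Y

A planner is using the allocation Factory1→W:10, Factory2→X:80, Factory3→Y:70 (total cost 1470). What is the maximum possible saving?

Current plan cost = 10·5 + 80·9 + 70·10 = 1470.
Optimal plan:
  Factory1→W: 10 × 5 = 50
  Factory2→X: 10 × 9 = 90
  Factory2→Y: 70 × 4 = 280
  Factory3→X: 70 × 12 = 840
Optimal cost = 1260.
Saving = 1470 − 1260 = 210.

210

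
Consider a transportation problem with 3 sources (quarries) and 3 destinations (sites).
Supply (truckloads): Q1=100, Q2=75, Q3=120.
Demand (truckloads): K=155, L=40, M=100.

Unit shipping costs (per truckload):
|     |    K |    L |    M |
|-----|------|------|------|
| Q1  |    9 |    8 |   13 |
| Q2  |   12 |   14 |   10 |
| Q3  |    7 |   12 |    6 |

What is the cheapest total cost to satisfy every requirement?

One minimum-cost allocation:
  Q1->K: 60 × 9 = 540
  Q1->L: 40 × 8 = 320
  Q2->M: 75 × 10 = 750
  Q3->K: 95 × 7 = 665
  Q3->M: 25 × 6 = 150
Total = 540 + 320 + 750 + 665 + 150 = 2425.

2425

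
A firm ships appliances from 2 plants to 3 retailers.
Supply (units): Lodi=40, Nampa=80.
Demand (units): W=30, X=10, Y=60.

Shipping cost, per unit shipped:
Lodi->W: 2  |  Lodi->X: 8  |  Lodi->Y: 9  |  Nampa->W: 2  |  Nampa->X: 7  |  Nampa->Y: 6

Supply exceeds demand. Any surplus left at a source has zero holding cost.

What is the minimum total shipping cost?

One minimum-cost allocation:
  Lodi->W: 30 × 2 = 60
  Nampa->X: 10 × 7 = 70
  Nampa->Y: 60 × 6 = 360
Total = 60 + 70 + 360 = 490.

490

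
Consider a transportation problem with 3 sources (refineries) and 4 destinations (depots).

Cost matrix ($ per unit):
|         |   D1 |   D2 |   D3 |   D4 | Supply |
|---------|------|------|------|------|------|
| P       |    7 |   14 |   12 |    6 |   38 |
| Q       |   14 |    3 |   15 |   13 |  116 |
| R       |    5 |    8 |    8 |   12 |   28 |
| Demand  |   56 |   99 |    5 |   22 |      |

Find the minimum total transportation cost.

924

One minimum-cost allocation:
  P to D1: 16 kL
  P to D4: 22 kL
  Q to D1: 12 kL
  Q to D2: 99 kL
  Q to D3: 5 kL
  R to D1: 28 kL
Total cost = $924.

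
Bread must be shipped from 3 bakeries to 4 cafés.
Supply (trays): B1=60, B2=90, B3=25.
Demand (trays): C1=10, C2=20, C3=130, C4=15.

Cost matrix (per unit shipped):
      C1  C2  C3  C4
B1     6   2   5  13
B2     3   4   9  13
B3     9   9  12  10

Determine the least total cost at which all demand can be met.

A cheapest plan:
  B1→C3: 60 × 5 = 300
  B2→C1: 10 × 3 = 30
  B2→C2: 20 × 4 = 80
  B2→C3: 60 × 9 = 540
  B3→C3: 10 × 12 = 120
  B3→C4: 15 × 10 = 150
Total = 300 + 30 + 80 + 540 + 120 + 150 = 1220.

1220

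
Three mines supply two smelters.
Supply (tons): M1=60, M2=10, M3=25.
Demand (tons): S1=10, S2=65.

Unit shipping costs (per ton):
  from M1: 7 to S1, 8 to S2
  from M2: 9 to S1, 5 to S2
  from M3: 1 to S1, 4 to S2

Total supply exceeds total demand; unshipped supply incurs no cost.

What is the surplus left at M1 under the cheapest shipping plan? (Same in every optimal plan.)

An optimal plan:
  M1→S2: 40 × 8 = 320
  M2→S2: 10 × 5 = 50
  M3→S1: 10 × 1 = 10
  M3→S2: 15 × 4 = 60
Total cost = 440.
M1 ships 40 of its 60, leaving 20.

20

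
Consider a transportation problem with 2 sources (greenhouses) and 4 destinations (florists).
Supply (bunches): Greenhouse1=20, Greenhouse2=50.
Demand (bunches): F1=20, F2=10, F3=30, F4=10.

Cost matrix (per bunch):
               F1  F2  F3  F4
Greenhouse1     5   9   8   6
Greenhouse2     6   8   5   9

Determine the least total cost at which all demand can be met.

One minimum-cost allocation:
  Greenhouse1 to F1: 10 × 5 = 50
  Greenhouse1 to F4: 10 × 6 = 60
  Greenhouse2 to F1: 10 × 6 = 60
  Greenhouse2 to F2: 10 × 8 = 80
  Greenhouse2 to F3: 30 × 5 = 150
Total = 50 + 60 + 60 + 80 + 150 = 400.

400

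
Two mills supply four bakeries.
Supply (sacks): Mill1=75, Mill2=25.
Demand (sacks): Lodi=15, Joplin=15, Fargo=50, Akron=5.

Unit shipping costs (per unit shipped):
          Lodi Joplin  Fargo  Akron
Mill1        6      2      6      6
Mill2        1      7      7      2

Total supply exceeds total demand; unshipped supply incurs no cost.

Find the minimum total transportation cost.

Optimal allocation:
  Mill1→Joplin: 15 × 2 = 30
  Mill1→Fargo: 50 × 6 = 300
  Mill2→Lodi: 15 × 1 = 15
  Mill2→Akron: 5 × 2 = 10
Total = 30 + 300 + 15 + 10 = 355.

355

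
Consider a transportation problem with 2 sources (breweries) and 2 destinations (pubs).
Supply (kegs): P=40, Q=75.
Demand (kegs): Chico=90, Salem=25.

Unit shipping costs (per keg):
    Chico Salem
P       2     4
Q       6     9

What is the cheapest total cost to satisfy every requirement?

An optimal shipping plan:
  P to Chico: 15 × 2 = 30
  P to Salem: 25 × 4 = 100
  Q to Chico: 75 × 6 = 450
Total = 30 + 100 + 450 = 580.
(Supply check: P ships 40; Q ships 75.)

580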